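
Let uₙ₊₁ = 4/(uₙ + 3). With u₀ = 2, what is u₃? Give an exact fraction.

u₁ = 4/(2 + 3) = 4/5.
u₂ = 4/(4/5 + 3) = 20/19.
u₃ = 4/(20/19 + 3) = 76/77.

76/77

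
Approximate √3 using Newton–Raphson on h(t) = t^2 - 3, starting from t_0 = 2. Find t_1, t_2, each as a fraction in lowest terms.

h'(t) = 2t.
h(2) = 1, h'(2) = 4, so t_1 = 2 - 1/4 = 7/4.
h(7/4) = 1/16, h'(7/4) = 7/2, so t_2 = (7/4) - (1/16)/(7/2) = 97/56.

t_1 = 7/4, t_2 = 97/56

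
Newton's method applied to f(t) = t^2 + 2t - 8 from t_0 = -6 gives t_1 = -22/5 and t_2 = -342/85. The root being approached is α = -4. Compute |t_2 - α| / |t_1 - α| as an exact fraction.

t_1 - α = -22/5 - (-4) = -22/5 + 4 = -2/5, so |t_1 - α| = 2/5.
t_2 - α = -342/85 - (-4) = -342/85 + 4 = -2/85, so |t_2 - α| = 2/85.
Ratio = (2/85) / (2/5) = 1/17.

1/17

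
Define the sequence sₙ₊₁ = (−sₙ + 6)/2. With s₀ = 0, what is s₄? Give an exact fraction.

s₁ = (−0 + 6)/2 = 3.
s₂ = (−3 + 6)/2 = 3/2.
s₃ = (−(3/2) + 6)/2 = 9/4.
s₄ = (−(9/4) + 6)/2 = 15/8.

15/8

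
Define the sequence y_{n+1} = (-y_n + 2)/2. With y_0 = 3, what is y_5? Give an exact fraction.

19/32

y_1 = (-3 + 2)/2 = -1/2.
y_2 = (-(-1/2) + 2)/2 = 5/4.
y_3 = (-(5/4) + 2)/2 = 3/8.
y_4 = (-(3/8) + 2)/2 = 13/16.
y_5 = (-(13/16) + 2)/2 = 19/32.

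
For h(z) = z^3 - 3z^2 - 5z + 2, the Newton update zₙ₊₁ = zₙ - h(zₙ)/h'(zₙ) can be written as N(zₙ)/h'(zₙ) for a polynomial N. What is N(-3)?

-83

h'(z) = 3z^2 - 6z - 5.
N(z) = z·h'(z) - h(z) = z·(3z^2 - 6z - 5) - (z^3 - 3z^2 - 5z + 2) = 2z^3 - 3z^2 - 2.
N(-3) = -83.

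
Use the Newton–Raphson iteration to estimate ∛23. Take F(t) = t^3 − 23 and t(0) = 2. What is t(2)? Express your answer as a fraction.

2933/1014

F'(t) = 3t^2.
F(2) = −15, F'(2) = 12, so t(1) = 2 − (−15)/12 = 13/4.
F(13/4) = 725/64, F'(13/4) = 507/16, so t(2) = (13/4) − (725/64)/(507/16) = 2933/1014.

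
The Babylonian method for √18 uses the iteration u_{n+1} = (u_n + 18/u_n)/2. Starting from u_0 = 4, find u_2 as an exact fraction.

u_1 = (4 + 18/4)/2 = 17/4.
u_2 = (17/4 + 18/(17/4))/2 = 577/136.

577/136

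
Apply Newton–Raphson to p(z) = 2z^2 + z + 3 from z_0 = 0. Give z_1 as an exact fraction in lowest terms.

-3

p'(z) = 4z + 1.
p(0) = 3, p'(0) = 1, so z_1 = 0 - 3/1 = -3.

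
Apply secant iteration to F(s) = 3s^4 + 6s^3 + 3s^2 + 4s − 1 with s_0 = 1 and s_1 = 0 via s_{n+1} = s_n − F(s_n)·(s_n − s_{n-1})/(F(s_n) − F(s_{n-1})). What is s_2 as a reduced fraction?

F(1) = 15, F(0) = −1. s_2 = 0 − (−1)·(0 − 1)/((−1) − 15) = 1/16.

1/16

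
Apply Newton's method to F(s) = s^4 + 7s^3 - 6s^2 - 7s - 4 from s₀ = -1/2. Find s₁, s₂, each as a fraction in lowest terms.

F'(s) = 4s^3 + 21s^2 - 12s - 7.
F(-1/2) = -45/16, F'(-1/2) = 15/4, so s₁ = (-1/2) - (-45/16)/(15/4) = 1/4.
F(1/4) = -1539/256, F'(1/4) = -69/8, so s₂ = (1/4) - (-1539/256)/(-69/8) = -329/736.

s₁ = 1/4, s₂ = -329/736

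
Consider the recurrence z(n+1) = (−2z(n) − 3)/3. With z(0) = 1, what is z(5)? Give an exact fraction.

z(1) = (−2·1 − 3)/3 = −5/3.
z(2) = (−2·(−5/3) − 3)/3 = 1/9.
z(3) = (−2·(1/9) − 3)/3 = −29/27.
z(4) = (−2·(−29/27) − 3)/3 = −23/81.
z(5) = (−2·(−23/81) − 3)/3 = −197/243.

−197/243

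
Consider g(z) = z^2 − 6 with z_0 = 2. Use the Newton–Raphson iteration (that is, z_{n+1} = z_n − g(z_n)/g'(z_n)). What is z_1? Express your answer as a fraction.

5/2

g'(z) = 2z.
g(2) = −2, g'(2) = 4, so z_1 = 2 − (−2)/4 = 5/2.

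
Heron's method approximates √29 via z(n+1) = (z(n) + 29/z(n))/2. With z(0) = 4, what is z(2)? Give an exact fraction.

z(1) = (4 + 29/4)/2 = 45/8.
z(2) = (45/8 + 29/(45/8))/2 = 3881/720.

3881/720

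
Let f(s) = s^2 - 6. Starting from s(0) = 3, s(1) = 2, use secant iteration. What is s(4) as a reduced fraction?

f(3) = 3, f(2) = -2. s(2) = 2 - (-2)·(2 - 3)/((-2) - 3) = 12/5.
f(2) = -2, f(12/5) = -6/25. s(3) = (12/5) - (-6/25)·((12/5) - 2)/((-6/25) - (-2)) = 27/11.
f(12/5) = -6/25, f(27/11) = 3/121. s(4) = (27/11) - (3/121)·((27/11) - (12/5))/((3/121) - (-6/25)) = 218/89.

218/89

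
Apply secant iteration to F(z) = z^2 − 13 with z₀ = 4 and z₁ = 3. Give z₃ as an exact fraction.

83/23

F(4) = 3, F(3) = −4. z₂ = 3 − (−4)·(3 − 4)/((−4) − 3) = 25/7.
F(3) = −4, F(25/7) = −12/49. z₃ = (25/7) − (−12/49)·((25/7) − 3)/((−12/49) − (−4)) = 83/23.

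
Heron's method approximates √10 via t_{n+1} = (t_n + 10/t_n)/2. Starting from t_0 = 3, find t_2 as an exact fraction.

721/228

t_1 = (3 + 10/3)/2 = 19/6.
t_2 = (19/6 + 10/(19/6))/2 = 721/228.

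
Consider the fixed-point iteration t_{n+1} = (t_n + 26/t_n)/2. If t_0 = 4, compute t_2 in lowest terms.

857/168

t_1 = (4 + 26/4)/2 = 21/4.
t_2 = (21/4 + 26/(21/4))/2 = 857/168.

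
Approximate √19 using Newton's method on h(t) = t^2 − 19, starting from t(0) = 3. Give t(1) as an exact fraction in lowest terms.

h'(t) = 2t.
h(3) = −10, h'(3) = 6, so t(1) = 3 − (−10)/6 = 14/3.

14/3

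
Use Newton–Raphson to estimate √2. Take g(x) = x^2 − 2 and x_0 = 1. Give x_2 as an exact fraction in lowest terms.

17/12

g'(x) = 2x.
g(1) = −1, g'(1) = 2, so x_1 = 1 − (−1)/2 = 3/2.
g(3/2) = 1/4, g'(3/2) = 3, so x_2 = (3/2) − (1/4)/3 = 17/12.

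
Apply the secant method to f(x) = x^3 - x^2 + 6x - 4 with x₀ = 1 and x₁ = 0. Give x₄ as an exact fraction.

3168/4583

f(1) = 2, f(0) = -4. x₂ = 0 - (-4)·(0 - 1)/((-4) - 2) = 2/3.
f(0) = -4, f(2/3) = -4/27. x₃ = (2/3) - (-4/27)·((2/3) - 0)/((-4/27) - (-4)) = 9/13.
f(2/3) = -4/27, f(9/13) = 14/2197. x₄ = (9/13) - (14/2197)·((9/13) - (2/3))/((14/2197) - (-4/27)) = 3168/4583.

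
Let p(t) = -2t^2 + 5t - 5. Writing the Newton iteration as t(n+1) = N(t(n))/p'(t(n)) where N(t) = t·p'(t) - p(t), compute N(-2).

-3

p'(t) = -4t + 5.
N(t) = t·p'(t) - p(t) = t·(-4t + 5) - (-2t^2 + 5t - 5) = -2t^2 + 5.
N(-2) = -3.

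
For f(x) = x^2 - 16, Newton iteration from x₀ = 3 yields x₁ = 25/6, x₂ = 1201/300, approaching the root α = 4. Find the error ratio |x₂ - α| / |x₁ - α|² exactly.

x₁ - α = 25/6 - 4 = 1/6, so |x₁ - α| = 1/6.
x₂ - α = 1201/300 - 4 = 1/300, so |x₂ - α| = 1/300.
|x₁ - α|² = 1/36.
Ratio = (1/300) / (1/36) = 3/25.

3/25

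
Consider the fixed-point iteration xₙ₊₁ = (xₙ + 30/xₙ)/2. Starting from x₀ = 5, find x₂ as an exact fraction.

241/44

x₁ = (5 + 30/5)/2 = 11/2.
x₂ = (11/2 + 30/(11/2))/2 = 241/44.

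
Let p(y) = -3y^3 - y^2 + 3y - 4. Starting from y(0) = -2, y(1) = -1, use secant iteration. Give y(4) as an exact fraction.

p(-2) = 10, p(-1) = -5. y(2) = (-1) - (-5)·((-1) - (-2))/((-5) - 10) = -4/3.
p(-1) = -5, p(-4/3) = -8/3. y(3) = (-4/3) - (-8/3)·((-4/3) - (-1))/((-8/3) - (-5)) = -12/7.
p(-4/3) = -8/3, p(-12/7) = 1040/343. y(4) = (-12/7) - (1040/343)·((-12/7) - (-4/3))/((1040/343) - (-8/3)) = -1108/733.

-1108/733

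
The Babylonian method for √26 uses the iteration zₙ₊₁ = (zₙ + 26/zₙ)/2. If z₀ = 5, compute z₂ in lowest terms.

5201/1020

z₁ = (5 + 26/5)/2 = 51/10.
z₂ = (51/10 + 26/(51/10))/2 = 5201/1020.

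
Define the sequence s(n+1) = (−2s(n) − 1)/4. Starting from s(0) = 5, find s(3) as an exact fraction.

−13/16

s(1) = (−2·5 − 1)/4 = −11/4.
s(2) = (−2·(−11/4) − 1)/4 = 9/8.
s(3) = (−2·(9/8) − 1)/4 = −13/16.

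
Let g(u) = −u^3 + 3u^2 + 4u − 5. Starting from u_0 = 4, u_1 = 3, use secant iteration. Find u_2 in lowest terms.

g(4) = −5, g(3) = 7. u_2 = 3 − 7·(3 − 4)/(7 − (−5)) = 43/12.

43/12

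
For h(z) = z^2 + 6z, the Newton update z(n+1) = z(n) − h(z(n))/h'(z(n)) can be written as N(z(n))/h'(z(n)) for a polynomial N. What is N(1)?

h'(z) = 2z + 6.
N(z) = z·h'(z) − h(z) = z·(2z + 6) − (z^2 + 6z) = z^2.
N(1) = 1.

1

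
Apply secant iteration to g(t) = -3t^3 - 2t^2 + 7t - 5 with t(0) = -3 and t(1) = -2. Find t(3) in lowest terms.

g(-3) = 37, g(-2) = -3. t(2) = (-2) - (-3)·((-2) - (-3))/((-3) - 37) = -83/40.
g(-2) = -3, g(-83/40) = -85359/64000. t(3) = (-83/40) - (-85359/64000)·((-83/40) - (-2))/((-85359/64000) - (-3)) = -25298/11849.

-25298/11849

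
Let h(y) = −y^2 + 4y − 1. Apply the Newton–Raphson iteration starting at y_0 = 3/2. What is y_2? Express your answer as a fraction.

h'(y) = −2y + 4.
h(3/2) = 11/4, h'(3/2) = 1, so y_1 = (3/2) − (11/4)/1 = −5/4.
h(−5/4) = −121/16, h'(−5/4) = 13/2, so y_2 = (−5/4) − (−121/16)/(13/2) = −9/104.

−9/104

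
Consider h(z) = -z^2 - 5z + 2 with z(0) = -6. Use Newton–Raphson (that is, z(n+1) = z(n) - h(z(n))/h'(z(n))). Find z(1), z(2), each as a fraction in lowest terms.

z(1) = -38/7, z(2) = -1542/287

h'(z) = -2z - 5.
h(-6) = -4, h'(-6) = 7, so z(1) = (-6) - (-4)/7 = -38/7.
h(-38/7) = -16/49, h'(-38/7) = 41/7, so z(2) = (-38/7) - (-16/49)/(41/7) = -1542/287.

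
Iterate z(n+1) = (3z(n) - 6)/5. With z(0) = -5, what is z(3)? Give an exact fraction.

z(1) = (3·(-5) - 6)/5 = -21/5.
z(2) = (3·(-21/5) - 6)/5 = -93/25.
z(3) = (3·(-93/25) - 6)/5 = -429/125.

-429/125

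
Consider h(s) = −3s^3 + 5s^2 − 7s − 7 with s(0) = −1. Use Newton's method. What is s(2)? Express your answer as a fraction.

−12509/20033

h'(s) = −9s^2 + 10s − 7.
h(−1) = 8, h'(−1) = −26, so s(1) = (−1) − 8/(−26) = −9/13.
h(−9/13) = 2720/2197, h'(−9/13) = −3082/169, so s(2) = (−9/13) − (2720/2197)/(−3082/169) = −12509/20033.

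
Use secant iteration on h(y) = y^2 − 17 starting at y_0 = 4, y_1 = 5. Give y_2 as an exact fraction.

37/9

h(4) = −1, h(5) = 8. y_2 = 5 − 8·(5 − 4)/(8 − (−1)) = 37/9.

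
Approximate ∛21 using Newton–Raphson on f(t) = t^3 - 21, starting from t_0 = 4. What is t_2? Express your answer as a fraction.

f'(t) = 3t^2.
f(4) = 43, f'(4) = 48, so t_1 = 4 - 43/48 = 149/48.
f(149/48) = 985517/110592, f'(149/48) = 22201/768, so t_2 = (149/48) - (985517/110592)/(22201/768) = 4469165/1598472.

4469165/1598472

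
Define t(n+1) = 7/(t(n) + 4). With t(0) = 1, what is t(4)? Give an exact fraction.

1001/761

t(1) = 7/(1 + 4) = 7/5.
t(2) = 7/(7/5 + 4) = 35/27.
t(3) = 7/(35/27 + 4) = 189/143.
t(4) = 7/(189/143 + 4) = 1001/761.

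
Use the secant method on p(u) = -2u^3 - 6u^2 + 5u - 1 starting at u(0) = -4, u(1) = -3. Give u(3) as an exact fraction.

p(-4) = 11, p(-3) = -16. u(2) = (-3) - (-16)·((-3) - (-4))/((-16) - 11) = -97/27.
p(-3) = -16, p(-97/27) = -72160/19683. u(3) = (-97/27) - (-72160/19683)·((-97/27) - (-3))/((-72160/19683) - (-16)) = -57183/15173.

-57183/15173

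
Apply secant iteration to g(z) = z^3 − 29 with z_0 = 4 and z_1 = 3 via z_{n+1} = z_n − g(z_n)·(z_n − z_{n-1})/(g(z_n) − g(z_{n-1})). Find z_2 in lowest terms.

g(4) = 35, g(3) = −2. z_2 = 3 − (−2)·(3 − 4)/((−2) − 35) = 113/37.

113/37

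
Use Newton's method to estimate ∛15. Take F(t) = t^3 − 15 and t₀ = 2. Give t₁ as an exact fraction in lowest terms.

31/12

F'(t) = 3t^2.
F(2) = −7, F'(2) = 12, so t₁ = 2 − (−7)/12 = 31/12.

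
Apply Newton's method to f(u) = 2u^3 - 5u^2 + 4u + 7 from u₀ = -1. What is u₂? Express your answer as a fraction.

-1531/1980

f'(u) = 6u^2 - 10u + 4.
f(-1) = -4, f'(-1) = 20, so u₁ = (-1) - (-4)/20 = -4/5.
f(-4/5) = -53/125, f'(-4/5) = 396/25, so u₂ = (-4/5) - (-53/125)/(396/25) = -1531/1980.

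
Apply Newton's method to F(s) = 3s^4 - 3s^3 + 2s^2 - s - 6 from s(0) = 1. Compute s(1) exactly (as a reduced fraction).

F'(s) = 12s^3 - 9s^2 + 4s - 1.
F(1) = -5, F'(1) = 6, so s(1) = 1 - (-5)/6 = 11/6.

11/6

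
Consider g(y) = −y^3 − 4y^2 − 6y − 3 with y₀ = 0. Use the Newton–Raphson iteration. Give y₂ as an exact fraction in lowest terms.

g'(y) = −3y^2 − 8y − 6.
g(0) = −3, g'(0) = −6, so y₁ = 0 − (−3)/(−6) = −1/2.
g(−1/2) = −7/8, g'(−1/2) = −11/4, so y₂ = (−1/2) − (−7/8)/(−11/4) = −9/11.

−9/11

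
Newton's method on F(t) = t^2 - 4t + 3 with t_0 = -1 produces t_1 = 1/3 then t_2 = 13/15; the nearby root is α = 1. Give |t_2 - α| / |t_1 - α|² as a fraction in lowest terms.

t_1 - α = 1/3 - 1 = -2/3, so |t_1 - α| = 2/3.
t_2 - α = 13/15 - 1 = -2/15, so |t_2 - α| = 2/15.
|t_1 - α|² = 4/9.
Ratio = (2/15) / (4/9) = 3/10.

3/10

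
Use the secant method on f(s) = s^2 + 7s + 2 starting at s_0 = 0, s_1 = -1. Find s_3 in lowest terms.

f(0) = 2, f(-1) = -4. s_2 = (-1) - (-4)·((-1) - 0)/((-4) - 2) = -1/3.
f(-1) = -4, f(-1/3) = -2/9. s_3 = (-1/3) - (-2/9)·((-1/3) - (-1))/((-2/9) - (-4)) = -5/17.

-5/17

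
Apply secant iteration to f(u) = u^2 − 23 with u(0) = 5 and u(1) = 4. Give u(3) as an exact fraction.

379/79

f(5) = 2, f(4) = −7. u(2) = 4 − (−7)·(4 − 5)/((−7) − 2) = 43/9.
f(4) = −7, f(43/9) = −14/81. u(3) = (43/9) − (−14/81)·((43/9) − 4)/((−14/81) − (−7)) = 379/79.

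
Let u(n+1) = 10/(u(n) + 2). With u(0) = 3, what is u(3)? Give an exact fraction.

u(1) = 10/(3 + 2) = 2.
u(2) = 10/(2 + 2) = 5/2.
u(3) = 10/(5/2 + 2) = 20/9.

20/9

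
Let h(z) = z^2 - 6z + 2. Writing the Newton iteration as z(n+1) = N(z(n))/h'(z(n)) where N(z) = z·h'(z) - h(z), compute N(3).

7

h'(z) = 2z - 6.
N(z) = z·h'(z) - h(z) = z·(2z - 6) - (z^2 - 6z + 2) = z^2 - 2.
N(3) = 7.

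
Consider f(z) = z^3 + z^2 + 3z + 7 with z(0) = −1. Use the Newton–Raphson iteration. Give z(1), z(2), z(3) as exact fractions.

z(1) = −2, z(2) = −19/11, z(3) = −4766/2827

f'(z) = 3z^2 + 2z + 3.
f(−1) = 4, f'(−1) = 4, so z(1) = (−1) − 4/4 = −2.
f(−2) = −3, f'(−2) = 11, so z(2) = (−2) − (−3)/11 = −19/11.
f(−19/11) = −468/1331, f'(−19/11) = 1028/121, so z(3) = (−19/11) − (−468/1331)/(1028/121) = −4766/2827.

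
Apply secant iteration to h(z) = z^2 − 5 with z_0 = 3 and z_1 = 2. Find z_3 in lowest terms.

h(3) = 4, h(2) = −1. z_2 = 2 − (−1)·(2 − 3)/((−1) − 4) = 11/5.
h(2) = −1, h(11/5) = −4/25. z_3 = (11/5) − (−4/25)·((11/5) − 2)/((−4/25) − (−1)) = 47/21.

47/21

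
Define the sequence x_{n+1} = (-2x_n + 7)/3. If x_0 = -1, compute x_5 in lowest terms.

x_1 = (-2·(-1) + 7)/3 = 3.
x_2 = (-2·3 + 7)/3 = 1/3.
x_3 = (-2·(1/3) + 7)/3 = 19/9.
x_4 = (-2·(19/9) + 7)/3 = 25/27.
x_5 = (-2·(25/27) + 7)/3 = 139/81.

139/81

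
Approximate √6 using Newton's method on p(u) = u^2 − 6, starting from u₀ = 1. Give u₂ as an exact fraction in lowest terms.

73/28

p'(u) = 2u.
p(1) = −5, p'(1) = 2, so u₁ = 1 − (−5)/2 = 7/2.
p(7/2) = 25/4, p'(7/2) = 7, so u₂ = (7/2) − (25/4)/7 = 73/28.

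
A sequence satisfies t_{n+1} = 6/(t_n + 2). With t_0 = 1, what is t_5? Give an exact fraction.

t_1 = 6/(1 + 2) = 2.
t_2 = 6/(2 + 2) = 3/2.
t_3 = 6/(3/2 + 2) = 12/7.
t_4 = 6/(12/7 + 2) = 21/13.
t_5 = 6/(21/13 + 2) = 78/47.

78/47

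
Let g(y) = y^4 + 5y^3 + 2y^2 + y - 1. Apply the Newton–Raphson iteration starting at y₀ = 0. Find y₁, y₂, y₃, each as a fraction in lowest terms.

y₁ = 1, y₂ = 2/3, y₃ = 147/311

g'(y) = 4y^3 + 15y^2 + 4y + 1.
g(0) = -1, g'(0) = 1, so y₁ = 0 - (-1)/1 = 1.
g(1) = 8, g'(1) = 24, so y₂ = 1 - 8/24 = 2/3.
g(2/3) = 181/81, g'(2/3) = 311/27, so y₃ = (2/3) - (181/81)/(311/27) = 147/311.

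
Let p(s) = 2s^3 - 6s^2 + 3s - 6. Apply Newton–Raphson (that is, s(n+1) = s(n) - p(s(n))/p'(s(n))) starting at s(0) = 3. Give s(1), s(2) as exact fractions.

s(1) = 20/7, s(2) = 17258/6069

p'(s) = 6s^2 - 12s + 3.
p(3) = 3, p'(3) = 21, so s(1) = 3 - 3/21 = 20/7.
p(20/7) = 82/343, p'(20/7) = 867/49, so s(2) = (20/7) - (82/343)/(867/49) = 17258/6069.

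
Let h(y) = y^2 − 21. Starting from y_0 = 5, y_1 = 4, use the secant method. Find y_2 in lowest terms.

41/9

h(5) = 4, h(4) = −5. y_2 = 4 − (−5)·(4 − 5)/((−5) − 4) = 41/9.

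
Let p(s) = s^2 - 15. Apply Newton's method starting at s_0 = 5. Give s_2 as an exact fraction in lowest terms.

p'(s) = 2s.
p(5) = 10, p'(5) = 10, so s_1 = 5 - 10/10 = 4.
p(4) = 1, p'(4) = 8, so s_2 = 4 - 1/8 = 31/8.

31/8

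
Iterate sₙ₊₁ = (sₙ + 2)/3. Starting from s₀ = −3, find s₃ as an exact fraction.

s₁ = ((−3) + 2)/3 = −1/3.
s₂ = ((−1/3) + 2)/3 = 5/9.
s₃ = ((5/9) + 2)/3 = 23/27.

23/27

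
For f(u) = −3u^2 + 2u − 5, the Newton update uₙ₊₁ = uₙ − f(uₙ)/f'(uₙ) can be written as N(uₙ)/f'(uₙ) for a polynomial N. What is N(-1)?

f'(u) = −6u + 2.
N(u) = u·f'(u) − f(u) = u·(−6u + 2) − (−3u^2 + 2u − 5) = −3u^2 + 5.
N(-1) = 2.

2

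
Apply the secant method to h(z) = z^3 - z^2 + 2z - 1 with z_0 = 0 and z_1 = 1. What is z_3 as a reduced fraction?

h(0) = -1, h(1) = 1. z_2 = 1 - 1·(1 - 0)/(1 - (-1)) = 1/2.
h(1) = 1, h(1/2) = -1/8. z_3 = (1/2) - (-1/8)·((1/2) - 1)/((-1/8) - 1) = 5/9.

5/9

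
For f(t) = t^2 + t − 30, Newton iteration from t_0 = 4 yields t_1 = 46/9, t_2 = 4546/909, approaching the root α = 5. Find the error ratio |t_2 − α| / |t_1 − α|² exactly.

t_1 − α = 46/9 − 5 = 1/9, so |t_1 − α| = 1/9.
t_2 − α = 4546/909 − 5 = 1/909, so |t_2 − α| = 1/909.
|t_1 − α|² = 1/81.
Ratio = (1/909) / (1/81) = 9/101.

9/101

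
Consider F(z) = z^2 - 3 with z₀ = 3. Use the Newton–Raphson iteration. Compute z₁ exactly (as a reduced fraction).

F'(z) = 2z.
F(3) = 6, F'(3) = 6, so z₁ = 3 - 6/6 = 2.

2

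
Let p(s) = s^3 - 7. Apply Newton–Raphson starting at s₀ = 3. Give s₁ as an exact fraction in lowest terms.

61/27

p'(s) = 3s^2.
p(3) = 20, p'(3) = 27, so s₁ = 3 - 20/27 = 61/27.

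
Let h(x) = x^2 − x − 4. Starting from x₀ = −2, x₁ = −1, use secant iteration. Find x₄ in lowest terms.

h(−2) = 2, h(−1) = −2. x₂ = (−1) − (−2)·((−1) − (−2))/((−2) − 2) = −3/2.
h(−1) = −2, h(−3/2) = −1/4. x₃ = (−3/2) − (−1/4)·((−3/2) − (−1))/((−1/4) − (−2)) = −11/7.
h(−3/2) = −1/4, h(−11/7) = 2/49. x₄ = (−11/7) − (2/49)·((−11/7) − (−3/2))/((2/49) − (−1/4)) = −89/57.

−89/57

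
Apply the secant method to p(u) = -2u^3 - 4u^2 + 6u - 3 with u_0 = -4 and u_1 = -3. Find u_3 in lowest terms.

-20849/6683

p(-4) = 37, p(-3) = -3. u_2 = (-3) - (-3)·((-3) - (-4))/((-3) - 37) = -123/40.
p(-3) = -3, p(-123/40) = -35853/32000. u_3 = (-123/40) - (-35853/32000)·((-123/40) - (-3))/((-35853/32000) - (-3)) = -20849/6683.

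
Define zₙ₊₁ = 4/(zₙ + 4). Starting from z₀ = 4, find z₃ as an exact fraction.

z₁ = 4/(4 + 4) = 1/2.
z₂ = 4/(1/2 + 4) = 8/9.
z₃ = 4/(8/9 + 4) = 9/11.

9/11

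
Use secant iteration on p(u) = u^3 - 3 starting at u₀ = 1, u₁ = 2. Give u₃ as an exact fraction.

561/403

p(1) = -2, p(2) = 5. u₂ = 2 - 5·(2 - 1)/(5 - (-2)) = 9/7.
p(2) = 5, p(9/7) = -300/343. u₃ = (9/7) - (-300/343)·((9/7) - 2)/((-300/343) - 5) = 561/403.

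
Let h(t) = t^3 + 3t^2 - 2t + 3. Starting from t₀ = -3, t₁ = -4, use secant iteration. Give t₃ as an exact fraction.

-13848/3707

h(-3) = 9, h(-4) = -5. t₂ = (-4) - (-5)·((-4) - (-3))/((-5) - 9) = -51/14.
h(-4) = -5, h(-51/14) = 4815/2744. t₃ = (-51/14) - (4815/2744)·((-51/14) - (-4))/((4815/2744) - (-5)) = -13848/3707.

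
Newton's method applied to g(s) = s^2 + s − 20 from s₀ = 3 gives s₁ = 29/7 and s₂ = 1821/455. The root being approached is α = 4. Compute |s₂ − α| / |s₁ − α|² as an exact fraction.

s₁ − α = 29/7 − 4 = 1/7, so |s₁ − α| = 1/7.
s₂ − α = 1821/455 − 4 = 1/455, so |s₂ − α| = 1/455.
|s₁ − α|² = 1/49.
Ratio = (1/455) / (1/49) = 7/65.

7/65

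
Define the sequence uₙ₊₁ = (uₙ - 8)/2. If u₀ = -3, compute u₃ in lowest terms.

-59/8

u₁ = ((-3) - 8)/2 = -11/2.
u₂ = ((-11/2) - 8)/2 = -27/4.
u₃ = ((-27/4) - 8)/2 = -59/8.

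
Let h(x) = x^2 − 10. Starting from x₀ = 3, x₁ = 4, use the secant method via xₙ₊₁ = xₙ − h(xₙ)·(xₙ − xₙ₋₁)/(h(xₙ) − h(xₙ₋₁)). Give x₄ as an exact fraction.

h(3) = −1, h(4) = 6. x₂ = 4 − 6·(4 − 3)/(6 − (−1)) = 22/7.
h(4) = 6, h(22/7) = −6/49. x₃ = (22/7) − (−6/49)·((22/7) − 4)/((−6/49) − 6) = 79/25.
h(22/7) = −6/49, h(79/25) = −9/625. x₄ = (79/25) − (−9/625)·((79/25) − (22/7))/((−9/625) − (−6/49)) = 3488/1103.

3488/1103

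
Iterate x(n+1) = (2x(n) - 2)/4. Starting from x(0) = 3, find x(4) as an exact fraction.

x(1) = (2·3 - 2)/4 = 1.
x(2) = (2·1 - 2)/4 = 0.
x(3) = (2·0 - 2)/4 = -1/2.
x(4) = (2·(-1/2) - 2)/4 = -3/4.

-3/4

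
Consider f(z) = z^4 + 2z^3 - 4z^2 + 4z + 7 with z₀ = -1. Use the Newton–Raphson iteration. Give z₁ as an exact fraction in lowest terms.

-6/7

f'(z) = 4z^3 + 6z^2 - 8z + 4.
f(-1) = -2, f'(-1) = 14, so z₁ = (-1) - (-2)/14 = -6/7.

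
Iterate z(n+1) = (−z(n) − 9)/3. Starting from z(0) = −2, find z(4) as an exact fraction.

z(1) = (−(−2) − 9)/3 = −7/3.
z(2) = (−(−7/3) − 9)/3 = −20/9.
z(3) = (−(−20/9) − 9)/3 = −61/27.
z(4) = (−(−61/27) − 9)/3 = −182/81.

−182/81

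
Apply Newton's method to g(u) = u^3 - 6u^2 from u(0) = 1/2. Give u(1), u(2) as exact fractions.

u(1) = 5/21, u(2) = 580/4977

g'(u) = 3u^2 - 12u.
g(1/2) = -11/8, g'(1/2) = -21/4, so u(1) = (1/2) - (-11/8)/(-21/4) = 5/21.
g(5/21) = -3025/9261, g'(5/21) = -395/147, so u(2) = (5/21) - (-3025/9261)/(-395/147) = 580/4977.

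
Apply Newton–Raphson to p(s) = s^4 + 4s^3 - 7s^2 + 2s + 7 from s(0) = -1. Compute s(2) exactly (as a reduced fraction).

p'(s) = 4s^3 + 12s^2 - 14s + 2.
p(-1) = -5, p'(-1) = 24, so s(1) = (-1) - (-5)/24 = -19/24.
p(-19/24) = -186575/331776, p'(-19/24) = 64349/3456, so s(2) = (-19/24) - (-186575/331776)/(64349/3456) = -1567983/2059168.

-1567983/2059168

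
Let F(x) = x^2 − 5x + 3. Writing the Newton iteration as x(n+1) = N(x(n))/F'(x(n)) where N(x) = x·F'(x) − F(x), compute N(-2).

1

F'(x) = 2x − 5.
N(x) = x·F'(x) − F(x) = x·(2x − 5) − (x^2 − 5x + 3) = x^2 − 3.
N(-2) = 1.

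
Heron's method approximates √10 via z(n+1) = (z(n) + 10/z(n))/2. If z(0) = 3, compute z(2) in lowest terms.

721/228

z(1) = (3 + 10/3)/2 = 19/6.
z(2) = (19/6 + 10/(19/6))/2 = 721/228.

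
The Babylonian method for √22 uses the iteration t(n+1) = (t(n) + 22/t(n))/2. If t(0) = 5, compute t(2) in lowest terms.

4409/940

t(1) = (5 + 22/5)/2 = 47/10.
t(2) = (47/10 + 22/(47/10))/2 = 4409/940.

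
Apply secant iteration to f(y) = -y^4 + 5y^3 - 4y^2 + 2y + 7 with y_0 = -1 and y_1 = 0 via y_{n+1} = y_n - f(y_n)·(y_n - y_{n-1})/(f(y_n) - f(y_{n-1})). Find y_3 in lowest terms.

-12096/10771

f(-1) = -5, f(0) = 7. y_2 = 0 - 7·(0 - (-1))/(7 - (-5)) = -7/12.
f(0) = 7, f(-7/12) = 69755/20736. y_3 = (-7/12) - (69755/20736)·((-7/12) - 0)/((69755/20736) - 7) = -12096/10771.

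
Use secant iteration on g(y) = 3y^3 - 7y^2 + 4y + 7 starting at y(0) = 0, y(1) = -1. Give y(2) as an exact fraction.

-1/2

g(0) = 7, g(-1) = -7. y(2) = (-1) - (-7)·((-1) - 0)/((-7) - 7) = -1/2.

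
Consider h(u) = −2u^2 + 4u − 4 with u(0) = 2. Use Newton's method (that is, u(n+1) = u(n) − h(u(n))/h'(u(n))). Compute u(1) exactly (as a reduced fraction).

h'(u) = −4u + 4.
h(2) = −4, h'(2) = −4, so u(1) = 2 − (−4)/(−4) = 1.

1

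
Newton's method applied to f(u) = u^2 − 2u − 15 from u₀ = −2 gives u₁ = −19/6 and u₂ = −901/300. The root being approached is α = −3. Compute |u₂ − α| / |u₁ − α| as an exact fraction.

1/50

u₁ − α = −19/6 − (−3) = −19/6 + 3 = −1/6, so |u₁ − α| = 1/6.
u₂ − α = −901/300 − (−3) = −901/300 + 3 = −1/300, so |u₂ − α| = 1/300.
Ratio = (1/300) / (1/6) = 1/50.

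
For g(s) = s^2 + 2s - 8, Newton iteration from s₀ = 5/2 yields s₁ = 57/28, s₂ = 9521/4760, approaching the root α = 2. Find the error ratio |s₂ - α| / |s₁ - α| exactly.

s₁ - α = 57/28 - 2 = 1/28, so |s₁ - α| = 1/28.
s₂ - α = 9521/4760 - 2 = 1/4760, so |s₂ - α| = 1/4760.
Ratio = (1/4760) / (1/28) = 1/170.

1/170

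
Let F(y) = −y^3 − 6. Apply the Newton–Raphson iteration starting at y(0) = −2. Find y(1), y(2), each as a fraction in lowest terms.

F'(y) = −3y^2.
F(−2) = 2, F'(−2) = −12, so y(1) = (−2) − 2/(−12) = −11/6.
F(−11/6) = 35/216, F'(−11/6) = −121/12, so y(2) = (−11/6) − (35/216)/(−121/12) = −1979/1089.

y(1) = −11/6, y(2) = −1979/1089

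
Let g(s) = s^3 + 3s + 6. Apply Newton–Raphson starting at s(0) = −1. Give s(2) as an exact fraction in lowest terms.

−58/45

g'(s) = 3s^2 + 3.
g(−1) = 2, g'(−1) = 6, so s(1) = (−1) − 2/6 = −4/3.
g(−4/3) = −10/27, g'(−4/3) = 25/3, so s(2) = (−4/3) − (−10/27)/(25/3) = −58/45.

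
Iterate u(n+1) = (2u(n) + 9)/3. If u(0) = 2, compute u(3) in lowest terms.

u(1) = (2·2 + 9)/3 = 13/3.
u(2) = (2·(13/3) + 9)/3 = 53/9.
u(3) = (2·(53/9) + 9)/3 = 187/27.

187/27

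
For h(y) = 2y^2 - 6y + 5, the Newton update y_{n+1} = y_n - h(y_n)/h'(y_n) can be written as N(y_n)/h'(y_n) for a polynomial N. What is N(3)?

13

h'(y) = 4y - 6.
N(y) = y·h'(y) - h(y) = y·(4y - 6) - (2y^2 - 6y + 5) = 2y^2 - 5.
N(3) = 13.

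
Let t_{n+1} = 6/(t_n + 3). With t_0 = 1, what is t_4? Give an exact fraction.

26/19

t_1 = 6/(1 + 3) = 3/2.
t_2 = 6/(3/2 + 3) = 4/3.
t_3 = 6/(4/3 + 3) = 18/13.
t_4 = 6/(18/13 + 3) = 26/19.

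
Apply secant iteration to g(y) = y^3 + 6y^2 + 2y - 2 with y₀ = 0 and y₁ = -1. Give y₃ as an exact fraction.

g(0) = -2, g(-1) = 1. y₂ = (-1) - 1·((-1) - 0)/(1 - (-2)) = -2/3.
g(-1) = 1, g(-2/3) = -26/27. y₃ = (-2/3) - (-26/27)·((-2/3) - (-1))/((-26/27) - 1) = -44/53.

-44/53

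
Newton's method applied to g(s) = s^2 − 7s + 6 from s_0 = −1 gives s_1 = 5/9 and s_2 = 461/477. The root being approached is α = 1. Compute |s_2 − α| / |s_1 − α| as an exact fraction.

4/53

s_1 − α = 5/9 − 1 = −4/9, so |s_1 − α| = 4/9.
s_2 − α = 461/477 − 1 = −16/477, so |s_2 − α| = 16/477.
Ratio = (16/477) / (4/9) = 4/53.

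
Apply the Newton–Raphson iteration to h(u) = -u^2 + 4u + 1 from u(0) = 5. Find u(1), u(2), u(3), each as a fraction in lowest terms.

u(1) = 13/3, u(2) = 89/21, u(3) = 4181/987

h'(u) = -2u + 4.
h(5) = -4, h'(5) = -6, so u(1) = 5 - (-4)/(-6) = 13/3.
h(13/3) = -4/9, h'(13/3) = -14/3, so u(2) = (13/3) - (-4/9)/(-14/3) = 89/21.
h(89/21) = -4/441, h'(89/21) = -94/21, so u(3) = (89/21) - (-4/441)/(-94/21) = 4181/987.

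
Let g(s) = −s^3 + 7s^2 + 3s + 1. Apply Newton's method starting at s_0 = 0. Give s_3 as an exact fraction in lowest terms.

g'(s) = −3s^2 + 14s + 3.
g(0) = 1, g'(0) = 3, so s_1 = 0 − 1/3 = −1/3.
g(−1/3) = 22/27, g'(−1/3) = −2, so s_2 = (−1/3) − (22/27)/(−2) = 2/27.
g(2/27) = 24805/19683, g'(2/27) = 977/243, so s_3 = (2/27) − (24805/19683)/(977/243) = −18943/79137.

−18943/79137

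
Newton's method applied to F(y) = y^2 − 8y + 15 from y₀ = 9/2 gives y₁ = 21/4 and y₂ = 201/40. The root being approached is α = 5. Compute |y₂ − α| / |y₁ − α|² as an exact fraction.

y₁ − α = 21/4 − 5 = 1/4, so |y₁ − α| = 1/4.
y₂ − α = 201/40 − 5 = 1/40, so |y₂ − α| = 1/40.
|y₁ − α|² = 1/16.
Ratio = (1/40) / (1/16) = 2/5.

2/5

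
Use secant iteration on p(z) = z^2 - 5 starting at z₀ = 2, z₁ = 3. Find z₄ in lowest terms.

161/72

p(2) = -1, p(3) = 4. z₂ = 3 - 4·(3 - 2)/(4 - (-1)) = 11/5.
p(3) = 4, p(11/5) = -4/25. z₃ = (11/5) - (-4/25)·((11/5) - 3)/((-4/25) - 4) = 29/13.
p(11/5) = -4/25, p(29/13) = -4/169. z₄ = (29/13) - (-4/169)·((29/13) - (11/5))/((-4/169) - (-4/25)) = 161/72.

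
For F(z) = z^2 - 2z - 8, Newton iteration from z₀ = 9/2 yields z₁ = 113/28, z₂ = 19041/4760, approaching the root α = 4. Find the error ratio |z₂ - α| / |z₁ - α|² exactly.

14/85

z₁ - α = 113/28 - 4 = 1/28, so |z₁ - α| = 1/28.
z₂ - α = 19041/4760 - 4 = 1/4760, so |z₂ - α| = 1/4760.
|z₁ - α|² = 1/784.
Ratio = (1/4760) / (1/784) = 14/85.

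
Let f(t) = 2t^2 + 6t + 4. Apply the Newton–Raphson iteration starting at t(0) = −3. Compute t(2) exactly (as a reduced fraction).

f'(t) = 4t + 6.
f(−3) = 4, f'(−3) = −6, so t(1) = (−3) − 4/(−6) = −7/3.
f(−7/3) = 8/9, f'(−7/3) = −10/3, so t(2) = (−7/3) − (8/9)/(−10/3) = −31/15.

−31/15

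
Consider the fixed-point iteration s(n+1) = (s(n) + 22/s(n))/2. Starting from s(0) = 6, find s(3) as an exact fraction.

5330977/1136568

s(1) = (6 + 22/6)/2 = 29/6.
s(2) = (29/6 + 22/(29/6))/2 = 1633/348.
s(3) = (1633/348 + 22/(1633/348))/2 = 5330977/1136568.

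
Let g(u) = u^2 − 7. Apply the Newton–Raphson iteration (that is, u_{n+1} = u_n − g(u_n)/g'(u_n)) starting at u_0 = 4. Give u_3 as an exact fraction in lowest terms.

1902497/719072

g'(u) = 2u.
g(4) = 9, g'(4) = 8, so u_1 = 4 − 9/8 = 23/8.
g(23/8) = 81/64, g'(23/8) = 23/4, so u_2 = (23/8) − (81/64)/(23/4) = 977/368.
g(977/368) = 6561/135424, g'(977/368) = 977/184, so u_3 = (977/368) − (6561/135424)/(977/184) = 1902497/719072.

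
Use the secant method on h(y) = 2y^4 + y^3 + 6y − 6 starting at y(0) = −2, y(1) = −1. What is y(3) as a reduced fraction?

−94802/40759

h(−2) = 6, h(−1) = −11. y(2) = (−1) − (−11)·((−1) − (−2))/((−11) − 6) = −28/17.
h(−1) = −11, h(−28/17) = −470382/83521. y(3) = (−28/17) − (−470382/83521)·((−28/17) − (−1))/((−470382/83521) − (−11)) = −94802/40759.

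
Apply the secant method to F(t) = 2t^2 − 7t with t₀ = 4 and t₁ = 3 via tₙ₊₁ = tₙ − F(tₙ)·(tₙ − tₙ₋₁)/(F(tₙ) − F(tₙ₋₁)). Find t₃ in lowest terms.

144/41

F(4) = 4, F(3) = −3. t₂ = 3 − (−3)·(3 − 4)/((−3) − 4) = 24/7.
F(3) = −3, F(24/7) = −24/49. t₃ = (24/7) − (−24/49)·((24/7) − 3)/((−24/49) − (−3)) = 144/41.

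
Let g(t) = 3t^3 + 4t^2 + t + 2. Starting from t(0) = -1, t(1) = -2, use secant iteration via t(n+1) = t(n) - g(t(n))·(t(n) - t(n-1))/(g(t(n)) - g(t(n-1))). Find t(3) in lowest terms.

g(-1) = 2, g(-2) = -8. t(2) = (-2) - (-8)·((-2) - (-1))/((-8) - 2) = -6/5.
g(-2) = -8, g(-6/5) = 172/125. t(3) = (-6/5) - (172/125)·((-6/5) - (-2))/((172/125) - (-8)) = -386/293.

-386/293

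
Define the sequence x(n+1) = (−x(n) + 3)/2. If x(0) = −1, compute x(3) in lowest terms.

x(1) = (−(−1) + 3)/2 = 2.
x(2) = (−2 + 3)/2 = 1/2.
x(3) = (−(1/2) + 3)/2 = 5/4.

5/4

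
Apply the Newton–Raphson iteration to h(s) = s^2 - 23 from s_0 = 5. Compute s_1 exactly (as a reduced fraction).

24/5

h'(s) = 2s.
h(5) = 2, h'(5) = 10, so s_1 = 5 - 2/10 = 24/5.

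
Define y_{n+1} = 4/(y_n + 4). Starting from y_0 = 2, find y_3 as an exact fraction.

y_1 = 4/(2 + 4) = 2/3.
y_2 = 4/(2/3 + 4) = 6/7.
y_3 = 4/(6/7 + 4) = 14/17.

14/17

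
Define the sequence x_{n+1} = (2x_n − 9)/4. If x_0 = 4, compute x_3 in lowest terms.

−55/16

x_1 = (2·4 − 9)/4 = −1/4.
x_2 = (2·(−1/4) − 9)/4 = −19/8.
x_3 = (2·(−19/8) − 9)/4 = −55/16.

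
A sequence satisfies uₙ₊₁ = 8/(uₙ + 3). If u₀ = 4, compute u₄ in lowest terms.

1144/661

u₁ = 8/(4 + 3) = 8/7.
u₂ = 8/(8/7 + 3) = 56/29.
u₃ = 8/(56/29 + 3) = 232/143.
u₄ = 8/(232/143 + 3) = 1144/661.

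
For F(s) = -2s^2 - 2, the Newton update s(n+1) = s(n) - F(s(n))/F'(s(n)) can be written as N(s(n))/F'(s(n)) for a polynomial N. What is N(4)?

-30

F'(s) = -4s.
N(s) = s·F'(s) - F(s) = s·(-4s) - (-2s^2 - 2) = -2s^2 + 2.
N(4) = -30.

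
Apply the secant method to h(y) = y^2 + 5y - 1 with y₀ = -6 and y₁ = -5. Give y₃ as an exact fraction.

-161/31

h(-6) = 5, h(-5) = -1. y₂ = (-5) - (-1)·((-5) - (-6))/((-1) - 5) = -31/6.
h(-5) = -1, h(-31/6) = -5/36. y₃ = (-31/6) - (-5/36)·((-31/6) - (-5))/((-5/36) - (-1)) = -161/31.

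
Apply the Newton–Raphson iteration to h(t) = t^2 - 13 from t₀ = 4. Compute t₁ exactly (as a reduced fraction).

h'(t) = 2t.
h(4) = 3, h'(4) = 8, so t₁ = 4 - 3/8 = 29/8.

29/8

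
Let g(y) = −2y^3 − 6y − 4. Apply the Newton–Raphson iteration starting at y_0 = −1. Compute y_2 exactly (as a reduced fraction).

g'(y) = −6y^2 − 6.
g(−1) = 4, g'(−1) = −12, so y_1 = (−1) − 4/(−12) = −2/3.
g(−2/3) = 16/27, g'(−2/3) = −26/3, so y_2 = (−2/3) − (16/27)/(−26/3) = −70/117.

−70/117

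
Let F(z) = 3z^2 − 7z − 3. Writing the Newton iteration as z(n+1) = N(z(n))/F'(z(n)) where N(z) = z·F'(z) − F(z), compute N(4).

F'(z) = 6z − 7.
N(z) = z·F'(z) − F(z) = z·(6z − 7) − (3z^2 − 7z − 3) = 3z^2 + 3.
N(4) = 51.

51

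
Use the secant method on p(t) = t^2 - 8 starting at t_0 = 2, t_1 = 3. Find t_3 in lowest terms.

82/29

p(2) = -4, p(3) = 1. t_2 = 3 - 1·(3 - 2)/(1 - (-4)) = 14/5.
p(3) = 1, p(14/5) = -4/25. t_3 = (14/5) - (-4/25)·((14/5) - 3)/((-4/25) - 1) = 82/29.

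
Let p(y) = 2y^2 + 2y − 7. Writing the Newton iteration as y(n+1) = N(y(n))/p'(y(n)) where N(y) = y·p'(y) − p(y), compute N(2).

15

p'(y) = 4y + 2.
N(y) = y·p'(y) − p(y) = y·(4y + 2) − (2y^2 + 2y − 7) = 2y^2 + 7.
N(2) = 15.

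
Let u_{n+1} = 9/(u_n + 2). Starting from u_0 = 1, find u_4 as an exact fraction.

171/83

u_1 = 9/(1 + 2) = 3.
u_2 = 9/(3 + 2) = 9/5.
u_3 = 9/(9/5 + 2) = 45/19.
u_4 = 9/(45/19 + 2) = 171/83.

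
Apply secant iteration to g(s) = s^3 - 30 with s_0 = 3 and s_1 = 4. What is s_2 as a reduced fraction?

114/37

g(3) = -3, g(4) = 34. s_2 = 4 - 34·(4 - 3)/(34 - (-3)) = 114/37.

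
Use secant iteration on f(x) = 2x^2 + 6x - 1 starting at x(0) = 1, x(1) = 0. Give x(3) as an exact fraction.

f(1) = 7, f(0) = -1. x(2) = 0 - (-1)·(0 - 1)/((-1) - 7) = 1/8.
f(0) = -1, f(1/8) = -7/32. x(3) = (1/8) - (-7/32)·((1/8) - 0)/((-7/32) - (-1)) = 4/25.

4/25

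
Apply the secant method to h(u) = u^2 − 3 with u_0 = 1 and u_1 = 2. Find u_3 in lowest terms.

19/11

h(1) = −2, h(2) = 1. u_2 = 2 − 1·(2 − 1)/(1 − (−2)) = 5/3.
h(2) = 1, h(5/3) = −2/9. u_3 = (5/3) − (−2/9)·((5/3) − 2)/((−2/9) − 1) = 19/11.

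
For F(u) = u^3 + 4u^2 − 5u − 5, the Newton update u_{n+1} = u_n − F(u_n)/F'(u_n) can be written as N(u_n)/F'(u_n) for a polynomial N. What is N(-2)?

F'(u) = 3u^2 + 8u − 5.
N(u) = u·F'(u) − F(u) = u·(3u^2 + 8u − 5) − (u^3 + 4u^2 − 5u − 5) = 2u^3 + 4u^2 + 5.
N(-2) = 5.

5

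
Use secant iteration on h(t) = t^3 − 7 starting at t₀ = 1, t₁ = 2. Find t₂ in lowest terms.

h(1) = −6, h(2) = 1. t₂ = 2 − 1·(2 − 1)/(1 − (−6)) = 13/7.

13/7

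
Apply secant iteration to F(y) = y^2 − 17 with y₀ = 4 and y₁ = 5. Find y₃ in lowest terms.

169/41

F(4) = −1, F(5) = 8. y₂ = 5 − 8·(5 − 4)/(8 − (−1)) = 37/9.
F(5) = 8, F(37/9) = −8/81. y₃ = (37/9) − (−8/81)·((37/9) − 5)/((−8/81) − 8) = 169/41.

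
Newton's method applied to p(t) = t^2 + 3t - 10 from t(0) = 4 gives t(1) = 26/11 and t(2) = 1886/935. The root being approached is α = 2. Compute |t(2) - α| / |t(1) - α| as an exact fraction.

t(1) - α = 26/11 - 2 = 4/11, so |t(1) - α| = 4/11.
t(2) - α = 1886/935 - 2 = 16/935, so |t(2) - α| = 16/935.
Ratio = (16/935) / (4/11) = 4/85.

4/85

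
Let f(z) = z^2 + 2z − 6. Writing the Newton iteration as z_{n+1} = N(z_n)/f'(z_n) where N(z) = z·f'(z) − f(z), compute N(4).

22

f'(z) = 2z + 2.
N(z) = z·f'(z) − f(z) = z·(2z + 2) − (z^2 + 2z − 6) = z^2 + 6.
N(4) = 22.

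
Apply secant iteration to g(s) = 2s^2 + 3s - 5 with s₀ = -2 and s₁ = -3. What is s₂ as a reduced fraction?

-17/7

g(-2) = -3, g(-3) = 4. s₂ = (-3) - 4·((-3) - (-2))/(4 - (-3)) = -17/7.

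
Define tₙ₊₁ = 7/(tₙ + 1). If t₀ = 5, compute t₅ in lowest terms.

1022/531

t₁ = 7/(5 + 1) = 7/6.
t₂ = 7/(7/6 + 1) = 42/13.
t₃ = 7/(42/13 + 1) = 91/55.
t₄ = 7/(91/55 + 1) = 385/146.
t₅ = 7/(385/146 + 1) = 1022/531.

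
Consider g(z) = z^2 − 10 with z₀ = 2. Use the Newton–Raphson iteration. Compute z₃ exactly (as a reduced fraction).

g'(z) = 2z.
g(2) = −6, g'(2) = 4, so z₁ = 2 − (−6)/4 = 7/2.
g(7/2) = 9/4, g'(7/2) = 7, so z₂ = (7/2) − (9/4)/7 = 89/28.
g(89/28) = 81/784, g'(89/28) = 89/14, so z₃ = (89/28) − (81/784)/(89/14) = 15761/4984.

15761/4984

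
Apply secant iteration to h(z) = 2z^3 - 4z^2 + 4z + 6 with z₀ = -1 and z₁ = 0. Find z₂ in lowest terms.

h(-1) = -4, h(0) = 6. z₂ = 0 - 6·(0 - (-1))/(6 - (-4)) = -3/5.

-3/5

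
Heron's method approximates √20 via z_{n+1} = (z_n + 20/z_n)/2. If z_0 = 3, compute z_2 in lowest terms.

1561/348

z_1 = (3 + 20/3)/2 = 29/6.
z_2 = (29/6 + 20/(29/6))/2 = 1561/348.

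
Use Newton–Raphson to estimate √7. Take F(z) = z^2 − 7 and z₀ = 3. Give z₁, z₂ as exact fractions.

F'(z) = 2z.
F(3) = 2, F'(3) = 6, so z₁ = 3 − 2/6 = 8/3.
F(8/3) = 1/9, F'(8/3) = 16/3, so z₂ = (8/3) − (1/9)/(16/3) = 127/48.

z₁ = 8/3, z₂ = 127/48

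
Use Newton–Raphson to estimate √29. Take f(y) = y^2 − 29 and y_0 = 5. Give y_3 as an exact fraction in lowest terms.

f'(y) = 2y.
f(5) = −4, f'(5) = 10, so y_1 = 5 − (−4)/10 = 27/5.
f(27/5) = 4/25, f'(27/5) = 54/5, so y_2 = (27/5) − (4/25)/(54/5) = 727/135.
f(727/135) = 4/18225, f'(727/135) = 1454/135, so y_3 = (727/135) − (4/18225)/(1454/135) = 528527/98145.

528527/98145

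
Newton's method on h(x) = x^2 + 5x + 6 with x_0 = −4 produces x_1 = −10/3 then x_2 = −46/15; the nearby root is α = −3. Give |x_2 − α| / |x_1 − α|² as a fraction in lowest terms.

x_1 − α = −10/3 − (−3) = −10/3 + 3 = −1/3, so |x_1 − α| = 1/3.
x_2 − α = −46/15 − (−3) = −46/15 + 3 = −1/15, so |x_2 − α| = 1/15.
|x_1 − α|² = 1/9.
Ratio = (1/15) / (1/9) = 3/5.

3/5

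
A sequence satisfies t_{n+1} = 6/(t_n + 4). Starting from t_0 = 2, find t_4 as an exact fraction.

t_1 = 6/(2 + 4) = 1.
t_2 = 6/(1 + 4) = 6/5.
t_3 = 6/(6/5 + 4) = 15/13.
t_4 = 6/(15/13 + 4) = 78/67.

78/67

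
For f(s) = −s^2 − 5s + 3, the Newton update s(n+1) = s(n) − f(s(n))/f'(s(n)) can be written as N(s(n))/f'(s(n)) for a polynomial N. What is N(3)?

−12

f'(s) = −2s − 5.
N(s) = s·f'(s) − f(s) = s·(−2s − 5) − (−s^2 − 5s + 3) = −s^2 − 3.
N(3) = −12.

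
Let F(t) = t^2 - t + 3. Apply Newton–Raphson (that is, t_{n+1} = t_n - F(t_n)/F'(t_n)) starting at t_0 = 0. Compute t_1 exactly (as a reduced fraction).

3

F'(t) = 2t - 1.
F(0) = 3, F'(0) = -1, so t_1 = 0 - 3/(-1) = 3.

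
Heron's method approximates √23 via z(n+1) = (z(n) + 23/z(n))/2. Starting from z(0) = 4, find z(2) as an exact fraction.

2993/624

z(1) = (4 + 23/4)/2 = 39/8.
z(2) = (39/8 + 23/(39/8))/2 = 2993/624.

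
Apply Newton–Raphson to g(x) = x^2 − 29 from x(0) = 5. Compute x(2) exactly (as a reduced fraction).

g'(x) = 2x.
g(5) = −4, g'(5) = 10, so x(1) = 5 − (−4)/10 = 27/5.
g(27/5) = 4/25, g'(27/5) = 54/5, so x(2) = (27/5) − (4/25)/(54/5) = 727/135.

727/135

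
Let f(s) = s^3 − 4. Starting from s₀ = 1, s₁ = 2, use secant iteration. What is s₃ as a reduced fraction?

f(1) = −3, f(2) = 4. s₂ = 2 − 4·(2 − 1)/(4 − (−3)) = 10/7.
f(2) = 4, f(10/7) = −372/343. s₃ = (10/7) − (−372/343)·((10/7) − 2)/((−372/343) − 4) = 169/109.

169/109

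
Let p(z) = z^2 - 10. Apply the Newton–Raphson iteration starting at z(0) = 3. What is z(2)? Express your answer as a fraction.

721/228

p'(z) = 2z.
p(3) = -1, p'(3) = 6, so z(1) = 3 - (-1)/6 = 19/6.
p(19/6) = 1/36, p'(19/6) = 19/3, so z(2) = (19/6) - (1/36)/(19/3) = 721/228.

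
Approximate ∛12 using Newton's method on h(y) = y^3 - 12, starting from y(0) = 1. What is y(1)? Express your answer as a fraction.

14/3

h'(y) = 3y^2.
h(1) = -11, h'(1) = 3, so y(1) = 1 - (-11)/3 = 14/3.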